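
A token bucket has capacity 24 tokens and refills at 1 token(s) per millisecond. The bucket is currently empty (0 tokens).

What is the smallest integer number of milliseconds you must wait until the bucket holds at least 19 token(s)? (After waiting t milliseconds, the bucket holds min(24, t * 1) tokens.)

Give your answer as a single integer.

Answer: 19

Derivation:
Need t * 1 >= 19, so t >= 19/1.
Smallest integer t = ceil(19/1) = 19.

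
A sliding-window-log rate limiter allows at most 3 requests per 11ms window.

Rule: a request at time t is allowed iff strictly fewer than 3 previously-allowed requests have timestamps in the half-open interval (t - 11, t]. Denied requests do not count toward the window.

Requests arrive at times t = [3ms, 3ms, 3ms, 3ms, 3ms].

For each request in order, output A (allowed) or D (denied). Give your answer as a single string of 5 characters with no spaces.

Answer: AAADD

Derivation:
Tracking allowed requests in the window:
  req#1 t=3ms: ALLOW
  req#2 t=3ms: ALLOW
  req#3 t=3ms: ALLOW
  req#4 t=3ms: DENY
  req#5 t=3ms: DENY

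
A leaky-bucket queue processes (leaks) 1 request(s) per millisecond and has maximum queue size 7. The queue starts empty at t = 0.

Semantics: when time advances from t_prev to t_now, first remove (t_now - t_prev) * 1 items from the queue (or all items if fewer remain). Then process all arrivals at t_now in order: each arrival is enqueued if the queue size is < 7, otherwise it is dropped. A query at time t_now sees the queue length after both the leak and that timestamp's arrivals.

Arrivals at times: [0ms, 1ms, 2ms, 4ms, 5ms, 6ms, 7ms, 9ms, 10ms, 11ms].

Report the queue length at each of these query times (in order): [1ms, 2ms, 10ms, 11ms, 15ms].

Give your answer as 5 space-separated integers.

Answer: 1 1 1 1 0

Derivation:
Queue lengths at query times:
  query t=1ms: backlog = 1
  query t=2ms: backlog = 1
  query t=10ms: backlog = 1
  query t=11ms: backlog = 1
  query t=15ms: backlog = 0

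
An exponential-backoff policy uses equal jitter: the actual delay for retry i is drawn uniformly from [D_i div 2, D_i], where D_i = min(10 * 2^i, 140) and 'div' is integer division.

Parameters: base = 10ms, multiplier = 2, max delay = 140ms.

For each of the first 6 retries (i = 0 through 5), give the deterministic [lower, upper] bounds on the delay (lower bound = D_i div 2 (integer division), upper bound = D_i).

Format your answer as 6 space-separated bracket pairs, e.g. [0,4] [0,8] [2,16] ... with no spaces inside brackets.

Computing bounds per retry:
  i=0: D_i=min(10*2^0,140)=10, bounds=[5,10]
  i=1: D_i=min(10*2^1,140)=20, bounds=[10,20]
  i=2: D_i=min(10*2^2,140)=40, bounds=[20,40]
  i=3: D_i=min(10*2^3,140)=80, bounds=[40,80]
  i=4: D_i=min(10*2^4,140)=140, bounds=[70,140]
  i=5: D_i=min(10*2^5,140)=140, bounds=[70,140]

Answer: [5,10] [10,20] [20,40] [40,80] [70,140] [70,140]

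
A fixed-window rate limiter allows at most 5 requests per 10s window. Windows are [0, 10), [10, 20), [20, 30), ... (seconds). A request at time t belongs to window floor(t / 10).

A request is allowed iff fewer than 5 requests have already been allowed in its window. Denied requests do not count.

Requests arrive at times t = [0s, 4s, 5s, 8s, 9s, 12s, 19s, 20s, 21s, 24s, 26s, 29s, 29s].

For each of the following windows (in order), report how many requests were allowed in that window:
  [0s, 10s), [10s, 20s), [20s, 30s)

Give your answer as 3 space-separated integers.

Answer: 5 2 5

Derivation:
Processing requests:
  req#1 t=0s (window 0): ALLOW
  req#2 t=4s (window 0): ALLOW
  req#3 t=5s (window 0): ALLOW
  req#4 t=8s (window 0): ALLOW
  req#5 t=9s (window 0): ALLOW
  req#6 t=12s (window 1): ALLOW
  req#7 t=19s (window 1): ALLOW
  req#8 t=20s (window 2): ALLOW
  req#9 t=21s (window 2): ALLOW
  req#10 t=24s (window 2): ALLOW
  req#11 t=26s (window 2): ALLOW
  req#12 t=29s (window 2): ALLOW
  req#13 t=29s (window 2): DENY

Allowed counts by window: 5 2 5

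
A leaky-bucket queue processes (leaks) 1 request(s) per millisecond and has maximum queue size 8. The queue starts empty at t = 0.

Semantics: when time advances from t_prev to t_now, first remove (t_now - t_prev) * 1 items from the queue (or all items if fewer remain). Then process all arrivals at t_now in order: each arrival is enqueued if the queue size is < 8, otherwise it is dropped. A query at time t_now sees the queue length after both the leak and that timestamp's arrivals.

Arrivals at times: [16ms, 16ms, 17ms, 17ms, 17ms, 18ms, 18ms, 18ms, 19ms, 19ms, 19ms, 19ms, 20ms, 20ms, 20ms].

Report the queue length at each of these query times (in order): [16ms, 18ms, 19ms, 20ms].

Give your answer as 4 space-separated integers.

Queue lengths at query times:
  query t=16ms: backlog = 2
  query t=18ms: backlog = 6
  query t=19ms: backlog = 8
  query t=20ms: backlog = 8

Answer: 2 6 8 8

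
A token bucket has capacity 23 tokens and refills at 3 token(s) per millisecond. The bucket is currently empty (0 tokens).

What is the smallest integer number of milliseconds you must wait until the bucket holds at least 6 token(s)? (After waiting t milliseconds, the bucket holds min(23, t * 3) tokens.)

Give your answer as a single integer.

Answer: 2

Derivation:
Need t * 3 >= 6, so t >= 6/3.
Smallest integer t = ceil(6/3) = 2.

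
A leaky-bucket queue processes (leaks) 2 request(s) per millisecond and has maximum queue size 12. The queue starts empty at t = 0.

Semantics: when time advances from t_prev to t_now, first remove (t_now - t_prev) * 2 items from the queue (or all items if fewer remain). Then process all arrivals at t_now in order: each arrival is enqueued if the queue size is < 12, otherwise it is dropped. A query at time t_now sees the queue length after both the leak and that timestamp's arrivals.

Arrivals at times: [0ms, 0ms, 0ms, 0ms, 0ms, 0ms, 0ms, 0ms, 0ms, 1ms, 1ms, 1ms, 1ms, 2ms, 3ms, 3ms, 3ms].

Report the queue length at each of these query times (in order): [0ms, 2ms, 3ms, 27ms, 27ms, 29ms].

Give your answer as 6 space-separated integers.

Answer: 9 10 11 0 0 0

Derivation:
Queue lengths at query times:
  query t=0ms: backlog = 9
  query t=2ms: backlog = 10
  query t=3ms: backlog = 11
  query t=27ms: backlog = 0
  query t=27ms: backlog = 0
  query t=29ms: backlog = 0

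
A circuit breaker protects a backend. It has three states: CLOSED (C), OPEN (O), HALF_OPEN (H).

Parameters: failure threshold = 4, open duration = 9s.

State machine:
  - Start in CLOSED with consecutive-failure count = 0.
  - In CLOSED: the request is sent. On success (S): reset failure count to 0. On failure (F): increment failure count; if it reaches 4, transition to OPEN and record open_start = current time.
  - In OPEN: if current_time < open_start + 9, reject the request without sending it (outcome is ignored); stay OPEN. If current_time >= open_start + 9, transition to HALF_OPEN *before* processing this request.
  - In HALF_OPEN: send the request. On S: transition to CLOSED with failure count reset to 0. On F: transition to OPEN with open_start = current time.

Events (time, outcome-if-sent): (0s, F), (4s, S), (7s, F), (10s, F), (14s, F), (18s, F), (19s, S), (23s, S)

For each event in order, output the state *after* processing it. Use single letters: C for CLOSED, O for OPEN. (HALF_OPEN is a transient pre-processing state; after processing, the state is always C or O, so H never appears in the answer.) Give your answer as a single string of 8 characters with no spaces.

Answer: CCCCCOOO

Derivation:
State after each event:
  event#1 t=0s outcome=F: state=CLOSED
  event#2 t=4s outcome=S: state=CLOSED
  event#3 t=7s outcome=F: state=CLOSED
  event#4 t=10s outcome=F: state=CLOSED
  event#5 t=14s outcome=F: state=CLOSED
  event#6 t=18s outcome=F: state=OPEN
  event#7 t=19s outcome=S: state=OPEN
  event#8 t=23s outcome=S: state=OPEN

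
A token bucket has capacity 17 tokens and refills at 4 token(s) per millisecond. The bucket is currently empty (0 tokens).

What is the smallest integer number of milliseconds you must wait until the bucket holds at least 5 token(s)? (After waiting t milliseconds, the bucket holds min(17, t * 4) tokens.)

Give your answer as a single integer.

Answer: 2

Derivation:
Need t * 4 >= 5, so t >= 5/4.
Smallest integer t = ceil(5/4) = 2.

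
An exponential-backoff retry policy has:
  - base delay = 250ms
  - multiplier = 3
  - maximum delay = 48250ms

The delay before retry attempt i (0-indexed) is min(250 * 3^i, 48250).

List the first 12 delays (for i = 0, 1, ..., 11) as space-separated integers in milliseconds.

Answer: 250 750 2250 6750 20250 48250 48250 48250 48250 48250 48250 48250

Derivation:
Computing each delay:
  i=0: min(250*3^0, 48250) = 250
  i=1: min(250*3^1, 48250) = 750
  i=2: min(250*3^2, 48250) = 2250
  i=3: min(250*3^3, 48250) = 6750
  i=4: min(250*3^4, 48250) = 20250
  i=5: min(250*3^5, 48250) = 48250
  i=6: min(250*3^6, 48250) = 48250
  i=7: min(250*3^7, 48250) = 48250
  i=8: min(250*3^8, 48250) = 48250
  i=9: min(250*3^9, 48250) = 48250
  i=10: min(250*3^10, 48250) = 48250
  i=11: min(250*3^11, 48250) = 48250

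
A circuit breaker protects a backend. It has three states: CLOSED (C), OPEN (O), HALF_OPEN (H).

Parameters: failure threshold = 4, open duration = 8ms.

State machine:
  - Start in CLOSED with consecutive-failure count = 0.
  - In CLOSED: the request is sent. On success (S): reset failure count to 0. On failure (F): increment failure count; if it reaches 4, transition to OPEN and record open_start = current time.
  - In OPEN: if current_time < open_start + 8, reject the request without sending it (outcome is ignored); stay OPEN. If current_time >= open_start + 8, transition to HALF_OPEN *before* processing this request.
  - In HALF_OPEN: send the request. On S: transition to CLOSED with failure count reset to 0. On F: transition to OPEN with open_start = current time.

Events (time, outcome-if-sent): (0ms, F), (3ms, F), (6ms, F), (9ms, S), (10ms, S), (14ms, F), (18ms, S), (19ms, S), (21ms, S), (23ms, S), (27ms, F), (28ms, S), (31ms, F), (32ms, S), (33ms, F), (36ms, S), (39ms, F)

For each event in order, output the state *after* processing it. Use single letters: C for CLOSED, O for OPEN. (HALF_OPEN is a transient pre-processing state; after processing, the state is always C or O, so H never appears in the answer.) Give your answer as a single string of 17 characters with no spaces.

State after each event:
  event#1 t=0ms outcome=F: state=CLOSED
  event#2 t=3ms outcome=F: state=CLOSED
  event#3 t=6ms outcome=F: state=CLOSED
  event#4 t=9ms outcome=S: state=CLOSED
  event#5 t=10ms outcome=S: state=CLOSED
  event#6 t=14ms outcome=F: state=CLOSED
  event#7 t=18ms outcome=S: state=CLOSED
  event#8 t=19ms outcome=S: state=CLOSED
  event#9 t=21ms outcome=S: state=CLOSED
  event#10 t=23ms outcome=S: state=CLOSED
  event#11 t=27ms outcome=F: state=CLOSED
  event#12 t=28ms outcome=S: state=CLOSED
  event#13 t=31ms outcome=F: state=CLOSED
  event#14 t=32ms outcome=S: state=CLOSED
  event#15 t=33ms outcome=F: state=CLOSED
  event#16 t=36ms outcome=S: state=CLOSED
  event#17 t=39ms outcome=F: state=CLOSED

Answer: CCCCCCCCCCCCCCCCC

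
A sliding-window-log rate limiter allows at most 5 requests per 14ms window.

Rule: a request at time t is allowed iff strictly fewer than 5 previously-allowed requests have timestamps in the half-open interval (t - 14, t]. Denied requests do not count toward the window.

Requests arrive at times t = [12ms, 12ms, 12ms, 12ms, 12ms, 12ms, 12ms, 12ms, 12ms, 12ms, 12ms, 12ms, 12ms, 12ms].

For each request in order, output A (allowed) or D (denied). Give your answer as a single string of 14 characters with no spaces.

Tracking allowed requests in the window:
  req#1 t=12ms: ALLOW
  req#2 t=12ms: ALLOW
  req#3 t=12ms: ALLOW
  req#4 t=12ms: ALLOW
  req#5 t=12ms: ALLOW
  req#6 t=12ms: DENY
  req#7 t=12ms: DENY
  req#8 t=12ms: DENY
  req#9 t=12ms: DENY
  req#10 t=12ms: DENY
  req#11 t=12ms: DENY
  req#12 t=12ms: DENY
  req#13 t=12ms: DENY
  req#14 t=12ms: DENY

Answer: AAAAADDDDDDDDD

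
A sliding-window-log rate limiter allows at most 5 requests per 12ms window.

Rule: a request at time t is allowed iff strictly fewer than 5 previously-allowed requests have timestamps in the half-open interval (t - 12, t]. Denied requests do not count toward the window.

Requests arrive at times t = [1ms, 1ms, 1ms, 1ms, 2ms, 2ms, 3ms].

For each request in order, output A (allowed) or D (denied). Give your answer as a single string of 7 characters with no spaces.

Answer: AAAAADD

Derivation:
Tracking allowed requests in the window:
  req#1 t=1ms: ALLOW
  req#2 t=1ms: ALLOW
  req#3 t=1ms: ALLOW
  req#4 t=1ms: ALLOW
  req#5 t=2ms: ALLOW
  req#6 t=2ms: DENY
  req#7 t=3ms: DENY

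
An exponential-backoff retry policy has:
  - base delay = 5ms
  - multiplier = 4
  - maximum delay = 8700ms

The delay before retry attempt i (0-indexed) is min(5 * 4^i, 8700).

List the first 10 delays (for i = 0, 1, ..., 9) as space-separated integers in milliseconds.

Answer: 5 20 80 320 1280 5120 8700 8700 8700 8700

Derivation:
Computing each delay:
  i=0: min(5*4^0, 8700) = 5
  i=1: min(5*4^1, 8700) = 20
  i=2: min(5*4^2, 8700) = 80
  i=3: min(5*4^3, 8700) = 320
  i=4: min(5*4^4, 8700) = 1280
  i=5: min(5*4^5, 8700) = 5120
  i=6: min(5*4^6, 8700) = 8700
  i=7: min(5*4^7, 8700) = 8700
  i=8: min(5*4^8, 8700) = 8700
  i=9: min(5*4^9, 8700) = 8700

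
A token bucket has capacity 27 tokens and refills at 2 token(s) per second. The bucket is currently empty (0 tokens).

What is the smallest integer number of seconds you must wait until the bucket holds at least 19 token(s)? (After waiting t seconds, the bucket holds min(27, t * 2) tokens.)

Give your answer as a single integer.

Answer: 10

Derivation:
Need t * 2 >= 19, so t >= 19/2.
Smallest integer t = ceil(19/2) = 10.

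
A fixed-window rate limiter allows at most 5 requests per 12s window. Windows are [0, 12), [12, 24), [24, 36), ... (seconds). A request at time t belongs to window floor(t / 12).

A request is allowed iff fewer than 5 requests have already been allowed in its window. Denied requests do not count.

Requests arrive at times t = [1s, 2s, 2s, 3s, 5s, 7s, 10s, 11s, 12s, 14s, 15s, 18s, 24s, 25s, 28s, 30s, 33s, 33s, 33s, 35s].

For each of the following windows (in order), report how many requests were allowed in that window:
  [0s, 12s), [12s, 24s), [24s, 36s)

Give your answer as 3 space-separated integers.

Processing requests:
  req#1 t=1s (window 0): ALLOW
  req#2 t=2s (window 0): ALLOW
  req#3 t=2s (window 0): ALLOW
  req#4 t=3s (window 0): ALLOW
  req#5 t=5s (window 0): ALLOW
  req#6 t=7s (window 0): DENY
  req#7 t=10s (window 0): DENY
  req#8 t=11s (window 0): DENY
  req#9 t=12s (window 1): ALLOW
  req#10 t=14s (window 1): ALLOW
  req#11 t=15s (window 1): ALLOW
  req#12 t=18s (window 1): ALLOW
  req#13 t=24s (window 2): ALLOW
  req#14 t=25s (window 2): ALLOW
  req#15 t=28s (window 2): ALLOW
  req#16 t=30s (window 2): ALLOW
  req#17 t=33s (window 2): ALLOW
  req#18 t=33s (window 2): DENY
  req#19 t=33s (window 2): DENY
  req#20 t=35s (window 2): DENY

Allowed counts by window: 5 4 5

Answer: 5 4 5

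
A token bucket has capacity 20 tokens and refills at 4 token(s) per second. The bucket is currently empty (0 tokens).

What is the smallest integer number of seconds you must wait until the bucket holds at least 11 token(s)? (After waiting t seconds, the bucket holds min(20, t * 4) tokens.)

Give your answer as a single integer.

Answer: 3

Derivation:
Need t * 4 >= 11, so t >= 11/4.
Smallest integer t = ceil(11/4) = 3.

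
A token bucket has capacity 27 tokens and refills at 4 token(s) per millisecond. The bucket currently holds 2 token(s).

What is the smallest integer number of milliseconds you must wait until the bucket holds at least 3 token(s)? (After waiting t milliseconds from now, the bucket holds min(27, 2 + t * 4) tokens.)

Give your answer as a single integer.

Need 2 + t * 4 >= 3, so t >= 1/4.
Smallest integer t = ceil(1/4) = 1.

Answer: 1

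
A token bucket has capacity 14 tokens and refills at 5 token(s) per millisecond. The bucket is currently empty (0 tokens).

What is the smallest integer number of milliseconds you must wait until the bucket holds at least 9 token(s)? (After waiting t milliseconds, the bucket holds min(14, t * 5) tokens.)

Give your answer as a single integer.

Answer: 2

Derivation:
Need t * 5 >= 9, so t >= 9/5.
Smallest integer t = ceil(9/5) = 2.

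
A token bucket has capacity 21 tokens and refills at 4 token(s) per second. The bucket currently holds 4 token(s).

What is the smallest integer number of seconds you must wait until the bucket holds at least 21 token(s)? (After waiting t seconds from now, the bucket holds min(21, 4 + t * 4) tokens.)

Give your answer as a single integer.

Need 4 + t * 4 >= 21, so t >= 17/4.
Smallest integer t = ceil(17/4) = 5.

Answer: 5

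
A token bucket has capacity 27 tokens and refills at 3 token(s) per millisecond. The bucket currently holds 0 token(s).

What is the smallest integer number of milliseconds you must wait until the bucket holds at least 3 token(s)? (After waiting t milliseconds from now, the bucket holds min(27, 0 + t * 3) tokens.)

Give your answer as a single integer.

Answer: 1

Derivation:
Need 0 + t * 3 >= 3, so t >= 3/3.
Smallest integer t = ceil(3/3) = 1.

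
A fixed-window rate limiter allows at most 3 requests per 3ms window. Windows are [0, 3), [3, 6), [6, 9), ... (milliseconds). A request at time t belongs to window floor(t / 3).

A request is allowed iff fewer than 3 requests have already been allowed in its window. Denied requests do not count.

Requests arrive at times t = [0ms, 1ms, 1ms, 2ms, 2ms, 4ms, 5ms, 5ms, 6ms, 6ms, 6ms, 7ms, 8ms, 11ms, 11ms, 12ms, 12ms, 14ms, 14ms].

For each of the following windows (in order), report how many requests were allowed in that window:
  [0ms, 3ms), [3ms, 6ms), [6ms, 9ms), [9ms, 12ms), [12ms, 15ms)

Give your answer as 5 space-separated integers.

Answer: 3 3 3 2 3

Derivation:
Processing requests:
  req#1 t=0ms (window 0): ALLOW
  req#2 t=1ms (window 0): ALLOW
  req#3 t=1ms (window 0): ALLOW
  req#4 t=2ms (window 0): DENY
  req#5 t=2ms (window 0): DENY
  req#6 t=4ms (window 1): ALLOW
  req#7 t=5ms (window 1): ALLOW
  req#8 t=5ms (window 1): ALLOW
  req#9 t=6ms (window 2): ALLOW
  req#10 t=6ms (window 2): ALLOW
  req#11 t=6ms (window 2): ALLOW
  req#12 t=7ms (window 2): DENY
  req#13 t=8ms (window 2): DENY
  req#14 t=11ms (window 3): ALLOW
  req#15 t=11ms (window 3): ALLOW
  req#16 t=12ms (window 4): ALLOW
  req#17 t=12ms (window 4): ALLOW
  req#18 t=14ms (window 4): ALLOW
  req#19 t=14ms (window 4): DENY

Allowed counts by window: 3 3 3 2 3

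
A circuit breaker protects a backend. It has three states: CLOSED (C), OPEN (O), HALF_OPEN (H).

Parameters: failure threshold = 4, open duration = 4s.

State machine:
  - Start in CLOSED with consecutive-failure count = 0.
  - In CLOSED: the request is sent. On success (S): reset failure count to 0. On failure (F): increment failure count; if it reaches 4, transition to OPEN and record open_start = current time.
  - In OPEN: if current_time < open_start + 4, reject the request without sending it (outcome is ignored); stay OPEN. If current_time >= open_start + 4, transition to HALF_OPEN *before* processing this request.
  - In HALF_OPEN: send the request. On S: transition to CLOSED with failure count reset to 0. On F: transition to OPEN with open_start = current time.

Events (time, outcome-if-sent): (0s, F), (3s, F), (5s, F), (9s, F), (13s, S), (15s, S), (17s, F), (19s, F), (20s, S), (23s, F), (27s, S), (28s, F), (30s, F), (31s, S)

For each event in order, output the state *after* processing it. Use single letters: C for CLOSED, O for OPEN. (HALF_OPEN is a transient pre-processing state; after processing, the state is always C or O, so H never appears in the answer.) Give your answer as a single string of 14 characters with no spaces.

Answer: CCCOCCCCCCCCCC

Derivation:
State after each event:
  event#1 t=0s outcome=F: state=CLOSED
  event#2 t=3s outcome=F: state=CLOSED
  event#3 t=5s outcome=F: state=CLOSED
  event#4 t=9s outcome=F: state=OPEN
  event#5 t=13s outcome=S: state=CLOSED
  event#6 t=15s outcome=S: state=CLOSED
  event#7 t=17s outcome=F: state=CLOSED
  event#8 t=19s outcome=F: state=CLOSED
  event#9 t=20s outcome=S: state=CLOSED
  event#10 t=23s outcome=F: state=CLOSED
  event#11 t=27s outcome=S: state=CLOSED
  event#12 t=28s outcome=F: state=CLOSED
  event#13 t=30s outcome=F: state=CLOSED
  event#14 t=31s outcome=S: state=CLOSED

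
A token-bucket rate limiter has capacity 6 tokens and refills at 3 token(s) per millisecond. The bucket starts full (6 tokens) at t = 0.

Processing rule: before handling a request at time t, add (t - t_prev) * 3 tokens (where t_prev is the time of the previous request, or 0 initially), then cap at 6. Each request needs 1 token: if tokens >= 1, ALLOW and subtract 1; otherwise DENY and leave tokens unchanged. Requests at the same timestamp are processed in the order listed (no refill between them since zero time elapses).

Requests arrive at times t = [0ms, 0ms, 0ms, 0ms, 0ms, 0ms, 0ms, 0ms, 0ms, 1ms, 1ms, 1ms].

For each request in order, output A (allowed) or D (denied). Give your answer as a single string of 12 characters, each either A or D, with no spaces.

Answer: AAAAAADDDAAA

Derivation:
Simulating step by step:
  req#1 t=0ms: ALLOW
  req#2 t=0ms: ALLOW
  req#3 t=0ms: ALLOW
  req#4 t=0ms: ALLOW
  req#5 t=0ms: ALLOW
  req#6 t=0ms: ALLOW
  req#7 t=0ms: DENY
  req#8 t=0ms: DENY
  req#9 t=0ms: DENY
  req#10 t=1ms: ALLOW
  req#11 t=1ms: ALLOW
  req#12 t=1ms: ALLOW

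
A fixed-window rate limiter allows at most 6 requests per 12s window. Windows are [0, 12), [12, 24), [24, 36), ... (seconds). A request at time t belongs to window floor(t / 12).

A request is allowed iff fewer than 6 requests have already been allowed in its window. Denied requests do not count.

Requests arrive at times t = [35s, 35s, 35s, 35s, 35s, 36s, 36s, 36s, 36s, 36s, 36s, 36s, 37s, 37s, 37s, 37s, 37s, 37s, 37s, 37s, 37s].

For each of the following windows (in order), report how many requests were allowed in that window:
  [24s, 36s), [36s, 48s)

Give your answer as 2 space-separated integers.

Processing requests:
  req#1 t=35s (window 2): ALLOW
  req#2 t=35s (window 2): ALLOW
  req#3 t=35s (window 2): ALLOW
  req#4 t=35s (window 2): ALLOW
  req#5 t=35s (window 2): ALLOW
  req#6 t=36s (window 3): ALLOW
  req#7 t=36s (window 3): ALLOW
  req#8 t=36s (window 3): ALLOW
  req#9 t=36s (window 3): ALLOW
  req#10 t=36s (window 3): ALLOW
  req#11 t=36s (window 3): ALLOW
  req#12 t=36s (window 3): DENY
  req#13 t=37s (window 3): DENY
  req#14 t=37s (window 3): DENY
  req#15 t=37s (window 3): DENY
  req#16 t=37s (window 3): DENY
  req#17 t=37s (window 3): DENY
  req#18 t=37s (window 3): DENY
  req#19 t=37s (window 3): DENY
  req#20 t=37s (window 3): DENY
  req#21 t=37s (window 3): DENY

Allowed counts by window: 5 6

Answer: 5 6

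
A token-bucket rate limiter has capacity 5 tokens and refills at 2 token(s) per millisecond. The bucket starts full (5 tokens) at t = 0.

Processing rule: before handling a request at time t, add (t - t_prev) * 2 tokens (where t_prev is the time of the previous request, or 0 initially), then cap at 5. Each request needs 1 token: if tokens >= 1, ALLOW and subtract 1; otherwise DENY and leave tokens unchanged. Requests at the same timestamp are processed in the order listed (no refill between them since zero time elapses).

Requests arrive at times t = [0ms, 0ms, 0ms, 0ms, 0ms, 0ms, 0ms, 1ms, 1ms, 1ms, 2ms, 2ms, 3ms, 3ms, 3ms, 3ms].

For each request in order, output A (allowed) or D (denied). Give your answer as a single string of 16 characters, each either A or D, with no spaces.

Simulating step by step:
  req#1 t=0ms: ALLOW
  req#2 t=0ms: ALLOW
  req#3 t=0ms: ALLOW
  req#4 t=0ms: ALLOW
  req#5 t=0ms: ALLOW
  req#6 t=0ms: DENY
  req#7 t=0ms: DENY
  req#8 t=1ms: ALLOW
  req#9 t=1ms: ALLOW
  req#10 t=1ms: DENY
  req#11 t=2ms: ALLOW
  req#12 t=2ms: ALLOW
  req#13 t=3ms: ALLOW
  req#14 t=3ms: ALLOW
  req#15 t=3ms: DENY
  req#16 t=3ms: DENY

Answer: AAAAADDAADAAAADD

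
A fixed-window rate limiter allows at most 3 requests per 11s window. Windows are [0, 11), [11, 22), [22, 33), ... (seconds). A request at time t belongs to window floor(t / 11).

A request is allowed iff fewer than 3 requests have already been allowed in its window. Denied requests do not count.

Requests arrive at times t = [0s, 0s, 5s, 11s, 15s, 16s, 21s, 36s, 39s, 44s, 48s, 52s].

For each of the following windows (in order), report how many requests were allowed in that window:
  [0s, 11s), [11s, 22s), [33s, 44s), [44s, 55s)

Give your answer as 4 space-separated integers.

Processing requests:
  req#1 t=0s (window 0): ALLOW
  req#2 t=0s (window 0): ALLOW
  req#3 t=5s (window 0): ALLOW
  req#4 t=11s (window 1): ALLOW
  req#5 t=15s (window 1): ALLOW
  req#6 t=16s (window 1): ALLOW
  req#7 t=21s (window 1): DENY
  req#8 t=36s (window 3): ALLOW
  req#9 t=39s (window 3): ALLOW
  req#10 t=44s (window 4): ALLOW
  req#11 t=48s (window 4): ALLOW
  req#12 t=52s (window 4): ALLOW

Allowed counts by window: 3 3 2 3

Answer: 3 3 2 3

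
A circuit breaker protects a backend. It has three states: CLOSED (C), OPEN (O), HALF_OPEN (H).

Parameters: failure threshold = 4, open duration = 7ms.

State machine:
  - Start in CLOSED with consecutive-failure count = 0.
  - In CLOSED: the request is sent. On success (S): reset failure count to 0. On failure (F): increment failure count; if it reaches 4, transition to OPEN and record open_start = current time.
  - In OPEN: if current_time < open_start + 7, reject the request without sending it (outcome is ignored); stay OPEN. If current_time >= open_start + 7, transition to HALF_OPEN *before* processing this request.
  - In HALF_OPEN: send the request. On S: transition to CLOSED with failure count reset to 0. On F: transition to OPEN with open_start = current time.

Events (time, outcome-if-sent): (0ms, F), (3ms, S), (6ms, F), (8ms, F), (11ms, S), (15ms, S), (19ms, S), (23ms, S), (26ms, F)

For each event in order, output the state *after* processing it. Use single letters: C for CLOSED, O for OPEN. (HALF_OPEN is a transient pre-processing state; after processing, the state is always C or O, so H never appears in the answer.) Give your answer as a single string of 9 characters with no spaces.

State after each event:
  event#1 t=0ms outcome=F: state=CLOSED
  event#2 t=3ms outcome=S: state=CLOSED
  event#3 t=6ms outcome=F: state=CLOSED
  event#4 t=8ms outcome=F: state=CLOSED
  event#5 t=11ms outcome=S: state=CLOSED
  event#6 t=15ms outcome=S: state=CLOSED
  event#7 t=19ms outcome=S: state=CLOSED
  event#8 t=23ms outcome=S: state=CLOSED
  event#9 t=26ms outcome=F: state=CLOSED

Answer: CCCCCCCCC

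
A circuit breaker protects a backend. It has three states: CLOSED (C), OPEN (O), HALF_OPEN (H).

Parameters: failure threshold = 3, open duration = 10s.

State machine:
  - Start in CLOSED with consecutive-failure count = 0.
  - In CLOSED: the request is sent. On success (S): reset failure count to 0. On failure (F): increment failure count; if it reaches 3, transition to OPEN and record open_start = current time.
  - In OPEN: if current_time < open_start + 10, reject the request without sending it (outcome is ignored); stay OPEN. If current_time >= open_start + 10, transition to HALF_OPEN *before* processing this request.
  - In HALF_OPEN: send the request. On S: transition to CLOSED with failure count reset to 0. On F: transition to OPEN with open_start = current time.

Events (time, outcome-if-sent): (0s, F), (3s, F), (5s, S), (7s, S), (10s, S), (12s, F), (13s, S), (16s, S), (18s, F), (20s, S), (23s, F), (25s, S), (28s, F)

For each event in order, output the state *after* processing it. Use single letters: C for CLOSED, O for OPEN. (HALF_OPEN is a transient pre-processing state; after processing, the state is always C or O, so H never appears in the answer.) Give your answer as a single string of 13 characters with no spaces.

Answer: CCCCCCCCCCCCC

Derivation:
State after each event:
  event#1 t=0s outcome=F: state=CLOSED
  event#2 t=3s outcome=F: state=CLOSED
  event#3 t=5s outcome=S: state=CLOSED
  event#4 t=7s outcome=S: state=CLOSED
  event#5 t=10s outcome=S: state=CLOSED
  event#6 t=12s outcome=F: state=CLOSED
  event#7 t=13s outcome=S: state=CLOSED
  event#8 t=16s outcome=S: state=CLOSED
  event#9 t=18s outcome=F: state=CLOSED
  event#10 t=20s outcome=S: state=CLOSED
  event#11 t=23s outcome=F: state=CLOSED
  event#12 t=25s outcome=S: state=CLOSED
  event#13 t=28s outcome=F: state=CLOSED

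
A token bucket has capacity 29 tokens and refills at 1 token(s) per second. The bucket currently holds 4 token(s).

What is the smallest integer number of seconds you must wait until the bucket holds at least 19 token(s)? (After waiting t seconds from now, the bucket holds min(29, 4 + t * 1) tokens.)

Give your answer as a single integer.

Answer: 15

Derivation:
Need 4 + t * 1 >= 19, so t >= 15/1.
Smallest integer t = ceil(15/1) = 15.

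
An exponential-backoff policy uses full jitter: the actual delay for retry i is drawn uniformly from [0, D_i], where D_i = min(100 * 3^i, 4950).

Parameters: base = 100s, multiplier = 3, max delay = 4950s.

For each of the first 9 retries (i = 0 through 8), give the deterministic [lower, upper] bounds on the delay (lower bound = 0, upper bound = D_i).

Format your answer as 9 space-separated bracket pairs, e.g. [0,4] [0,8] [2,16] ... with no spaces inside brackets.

Computing bounds per retry:
  i=0: D_i=min(100*3^0,4950)=100, bounds=[0,100]
  i=1: D_i=min(100*3^1,4950)=300, bounds=[0,300]
  i=2: D_i=min(100*3^2,4950)=900, bounds=[0,900]
  i=3: D_i=min(100*3^3,4950)=2700, bounds=[0,2700]
  i=4: D_i=min(100*3^4,4950)=4950, bounds=[0,4950]
  i=5: D_i=min(100*3^5,4950)=4950, bounds=[0,4950]
  i=6: D_i=min(100*3^6,4950)=4950, bounds=[0,4950]
  i=7: D_i=min(100*3^7,4950)=4950, bounds=[0,4950]
  i=8: D_i=min(100*3^8,4950)=4950, bounds=[0,4950]

Answer: [0,100] [0,300] [0,900] [0,2700] [0,4950] [0,4950] [0,4950] [0,4950] [0,4950]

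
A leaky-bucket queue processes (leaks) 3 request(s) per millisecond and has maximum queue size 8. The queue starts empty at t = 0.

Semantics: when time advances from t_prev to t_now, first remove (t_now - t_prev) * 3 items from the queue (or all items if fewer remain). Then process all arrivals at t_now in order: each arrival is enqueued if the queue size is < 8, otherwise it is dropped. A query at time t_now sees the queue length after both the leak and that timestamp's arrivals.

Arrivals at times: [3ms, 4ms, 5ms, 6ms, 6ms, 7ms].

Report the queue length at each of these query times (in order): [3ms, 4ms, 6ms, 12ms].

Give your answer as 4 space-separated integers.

Queue lengths at query times:
  query t=3ms: backlog = 1
  query t=4ms: backlog = 1
  query t=6ms: backlog = 2
  query t=12ms: backlog = 0

Answer: 1 1 2 0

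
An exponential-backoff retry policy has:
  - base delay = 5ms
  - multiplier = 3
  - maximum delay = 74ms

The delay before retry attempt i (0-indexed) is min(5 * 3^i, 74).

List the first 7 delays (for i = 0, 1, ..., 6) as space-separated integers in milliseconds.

Computing each delay:
  i=0: min(5*3^0, 74) = 5
  i=1: min(5*3^1, 74) = 15
  i=2: min(5*3^2, 74) = 45
  i=3: min(5*3^3, 74) = 74
  i=4: min(5*3^4, 74) = 74
  i=5: min(5*3^5, 74) = 74
  i=6: min(5*3^6, 74) = 74

Answer: 5 15 45 74 74 74 74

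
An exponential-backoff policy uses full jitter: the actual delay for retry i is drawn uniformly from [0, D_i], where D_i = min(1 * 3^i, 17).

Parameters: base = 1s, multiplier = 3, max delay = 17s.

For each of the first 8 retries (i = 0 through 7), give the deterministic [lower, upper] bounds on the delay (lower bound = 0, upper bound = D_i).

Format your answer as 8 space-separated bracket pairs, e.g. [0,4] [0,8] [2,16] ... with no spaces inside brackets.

Computing bounds per retry:
  i=0: D_i=min(1*3^0,17)=1, bounds=[0,1]
  i=1: D_i=min(1*3^1,17)=3, bounds=[0,3]
  i=2: D_i=min(1*3^2,17)=9, bounds=[0,9]
  i=3: D_i=min(1*3^3,17)=17, bounds=[0,17]
  i=4: D_i=min(1*3^4,17)=17, bounds=[0,17]
  i=5: D_i=min(1*3^5,17)=17, bounds=[0,17]
  i=6: D_i=min(1*3^6,17)=17, bounds=[0,17]
  i=7: D_i=min(1*3^7,17)=17, bounds=[0,17]

Answer: [0,1] [0,3] [0,9] [0,17] [0,17] [0,17] [0,17] [0,17]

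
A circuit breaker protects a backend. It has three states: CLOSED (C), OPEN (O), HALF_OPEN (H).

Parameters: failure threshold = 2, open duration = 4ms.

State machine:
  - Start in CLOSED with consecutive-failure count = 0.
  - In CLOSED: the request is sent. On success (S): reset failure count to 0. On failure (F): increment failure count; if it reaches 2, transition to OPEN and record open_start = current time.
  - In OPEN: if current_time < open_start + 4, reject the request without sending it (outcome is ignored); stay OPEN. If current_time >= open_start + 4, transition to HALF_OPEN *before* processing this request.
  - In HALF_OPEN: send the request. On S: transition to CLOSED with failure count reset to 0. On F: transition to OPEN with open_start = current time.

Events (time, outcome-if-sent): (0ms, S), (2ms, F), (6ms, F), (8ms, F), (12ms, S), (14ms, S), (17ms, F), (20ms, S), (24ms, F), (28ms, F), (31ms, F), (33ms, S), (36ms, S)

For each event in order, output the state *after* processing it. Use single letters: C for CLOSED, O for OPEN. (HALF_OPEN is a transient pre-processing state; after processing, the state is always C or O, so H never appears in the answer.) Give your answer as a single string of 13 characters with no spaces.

State after each event:
  event#1 t=0ms outcome=S: state=CLOSED
  event#2 t=2ms outcome=F: state=CLOSED
  event#3 t=6ms outcome=F: state=OPEN
  event#4 t=8ms outcome=F: state=OPEN
  event#5 t=12ms outcome=S: state=CLOSED
  event#6 t=14ms outcome=S: state=CLOSED
  event#7 t=17ms outcome=F: state=CLOSED
  event#8 t=20ms outcome=S: state=CLOSED
  event#9 t=24ms outcome=F: state=CLOSED
  event#10 t=28ms outcome=F: state=OPEN
  event#11 t=31ms outcome=F: state=OPEN
  event#12 t=33ms outcome=S: state=CLOSED
  event#13 t=36ms outcome=S: state=CLOSED

Answer: CCOOCCCCCOOCC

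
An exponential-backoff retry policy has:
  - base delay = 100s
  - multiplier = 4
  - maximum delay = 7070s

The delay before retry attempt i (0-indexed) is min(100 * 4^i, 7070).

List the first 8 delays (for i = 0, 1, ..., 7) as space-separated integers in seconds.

Answer: 100 400 1600 6400 7070 7070 7070 7070

Derivation:
Computing each delay:
  i=0: min(100*4^0, 7070) = 100
  i=1: min(100*4^1, 7070) = 400
  i=2: min(100*4^2, 7070) = 1600
  i=3: min(100*4^3, 7070) = 6400
  i=4: min(100*4^4, 7070) = 7070
  i=5: min(100*4^5, 7070) = 7070
  i=6: min(100*4^6, 7070) = 7070
  i=7: min(100*4^7, 7070) = 7070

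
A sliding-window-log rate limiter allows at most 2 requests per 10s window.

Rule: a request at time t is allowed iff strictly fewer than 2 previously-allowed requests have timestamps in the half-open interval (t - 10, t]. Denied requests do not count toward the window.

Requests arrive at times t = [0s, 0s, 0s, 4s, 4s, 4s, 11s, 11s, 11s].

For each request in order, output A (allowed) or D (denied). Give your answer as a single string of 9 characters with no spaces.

Tracking allowed requests in the window:
  req#1 t=0s: ALLOW
  req#2 t=0s: ALLOW
  req#3 t=0s: DENY
  req#4 t=4s: DENY
  req#5 t=4s: DENY
  req#6 t=4s: DENY
  req#7 t=11s: ALLOW
  req#8 t=11s: ALLOW
  req#9 t=11s: DENY

Answer: AADDDDAAD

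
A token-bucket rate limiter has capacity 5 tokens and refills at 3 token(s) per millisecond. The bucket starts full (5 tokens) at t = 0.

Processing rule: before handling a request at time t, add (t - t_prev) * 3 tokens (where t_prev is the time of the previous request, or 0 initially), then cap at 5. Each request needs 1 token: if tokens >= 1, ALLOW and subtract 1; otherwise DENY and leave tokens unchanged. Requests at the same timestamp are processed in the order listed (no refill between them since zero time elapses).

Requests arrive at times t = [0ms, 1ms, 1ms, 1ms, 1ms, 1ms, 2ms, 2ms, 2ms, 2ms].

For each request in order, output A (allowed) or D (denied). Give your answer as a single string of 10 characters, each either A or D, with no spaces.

Simulating step by step:
  req#1 t=0ms: ALLOW
  req#2 t=1ms: ALLOW
  req#3 t=1ms: ALLOW
  req#4 t=1ms: ALLOW
  req#5 t=1ms: ALLOW
  req#6 t=1ms: ALLOW
  req#7 t=2ms: ALLOW
  req#8 t=2ms: ALLOW
  req#9 t=2ms: ALLOW
  req#10 t=2ms: DENY

Answer: AAAAAAAAAD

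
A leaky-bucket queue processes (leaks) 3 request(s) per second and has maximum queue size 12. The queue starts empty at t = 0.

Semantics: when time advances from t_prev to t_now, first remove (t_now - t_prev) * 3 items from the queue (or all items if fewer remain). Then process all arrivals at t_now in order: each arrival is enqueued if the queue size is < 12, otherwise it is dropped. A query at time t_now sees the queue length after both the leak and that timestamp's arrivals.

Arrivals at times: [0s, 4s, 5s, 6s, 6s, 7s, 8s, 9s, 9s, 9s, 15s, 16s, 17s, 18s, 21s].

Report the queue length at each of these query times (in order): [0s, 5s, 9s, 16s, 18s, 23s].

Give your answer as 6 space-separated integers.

Answer: 1 1 3 1 1 0

Derivation:
Queue lengths at query times:
  query t=0s: backlog = 1
  query t=5s: backlog = 1
  query t=9s: backlog = 3
  query t=16s: backlog = 1
  query t=18s: backlog = 1
  query t=23s: backlog = 0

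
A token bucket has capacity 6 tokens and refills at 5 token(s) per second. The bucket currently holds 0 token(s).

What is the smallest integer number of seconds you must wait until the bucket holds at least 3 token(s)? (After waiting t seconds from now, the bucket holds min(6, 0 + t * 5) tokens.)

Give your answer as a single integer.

Answer: 1

Derivation:
Need 0 + t * 5 >= 3, so t >= 3/5.
Smallest integer t = ceil(3/5) = 1.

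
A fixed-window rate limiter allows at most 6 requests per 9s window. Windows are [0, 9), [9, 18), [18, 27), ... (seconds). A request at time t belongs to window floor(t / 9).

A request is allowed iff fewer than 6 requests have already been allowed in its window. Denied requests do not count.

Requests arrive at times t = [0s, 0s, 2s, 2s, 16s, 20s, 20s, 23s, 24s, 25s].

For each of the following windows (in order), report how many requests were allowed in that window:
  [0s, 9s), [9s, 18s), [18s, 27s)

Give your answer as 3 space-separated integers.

Processing requests:
  req#1 t=0s (window 0): ALLOW
  req#2 t=0s (window 0): ALLOW
  req#3 t=2s (window 0): ALLOW
  req#4 t=2s (window 0): ALLOW
  req#5 t=16s (window 1): ALLOW
  req#6 t=20s (window 2): ALLOW
  req#7 t=20s (window 2): ALLOW
  req#8 t=23s (window 2): ALLOW
  req#9 t=24s (window 2): ALLOW
  req#10 t=25s (window 2): ALLOW

Allowed counts by window: 4 1 5

Answer: 4 1 5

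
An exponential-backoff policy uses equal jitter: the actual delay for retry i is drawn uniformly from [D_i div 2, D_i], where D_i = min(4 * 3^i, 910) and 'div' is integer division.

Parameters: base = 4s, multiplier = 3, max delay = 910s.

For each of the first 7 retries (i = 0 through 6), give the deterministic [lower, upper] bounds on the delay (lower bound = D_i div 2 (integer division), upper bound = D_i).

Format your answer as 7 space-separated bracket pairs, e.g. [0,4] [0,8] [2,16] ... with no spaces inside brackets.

Answer: [2,4] [6,12] [18,36] [54,108] [162,324] [455,910] [455,910]

Derivation:
Computing bounds per retry:
  i=0: D_i=min(4*3^0,910)=4, bounds=[2,4]
  i=1: D_i=min(4*3^1,910)=12, bounds=[6,12]
  i=2: D_i=min(4*3^2,910)=36, bounds=[18,36]
  i=3: D_i=min(4*3^3,910)=108, bounds=[54,108]
  i=4: D_i=min(4*3^4,910)=324, bounds=[162,324]
  i=5: D_i=min(4*3^5,910)=910, bounds=[455,910]
  i=6: D_i=min(4*3^6,910)=910, bounds=[455,910]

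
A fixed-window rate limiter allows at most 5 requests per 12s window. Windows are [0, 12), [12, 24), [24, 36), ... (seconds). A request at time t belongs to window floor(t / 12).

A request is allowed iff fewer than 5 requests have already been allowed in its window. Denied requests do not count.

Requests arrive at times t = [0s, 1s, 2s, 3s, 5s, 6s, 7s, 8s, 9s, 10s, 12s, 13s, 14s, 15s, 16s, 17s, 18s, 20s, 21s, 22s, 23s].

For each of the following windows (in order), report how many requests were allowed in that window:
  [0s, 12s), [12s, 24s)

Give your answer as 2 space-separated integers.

Processing requests:
  req#1 t=0s (window 0): ALLOW
  req#2 t=1s (window 0): ALLOW
  req#3 t=2s (window 0): ALLOW
  req#4 t=3s (window 0): ALLOW
  req#5 t=5s (window 0): ALLOW
  req#6 t=6s (window 0): DENY
  req#7 t=7s (window 0): DENY
  req#8 t=8s (window 0): DENY
  req#9 t=9s (window 0): DENY
  req#10 t=10s (window 0): DENY
  req#11 t=12s (window 1): ALLOW
  req#12 t=13s (window 1): ALLOW
  req#13 t=14s (window 1): ALLOW
  req#14 t=15s (window 1): ALLOW
  req#15 t=16s (window 1): ALLOW
  req#16 t=17s (window 1): DENY
  req#17 t=18s (window 1): DENY
  req#18 t=20s (window 1): DENY
  req#19 t=21s (window 1): DENY
  req#20 t=22s (window 1): DENY
  req#21 t=23s (window 1): DENY

Allowed counts by window: 5 5

Answer: 5 5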